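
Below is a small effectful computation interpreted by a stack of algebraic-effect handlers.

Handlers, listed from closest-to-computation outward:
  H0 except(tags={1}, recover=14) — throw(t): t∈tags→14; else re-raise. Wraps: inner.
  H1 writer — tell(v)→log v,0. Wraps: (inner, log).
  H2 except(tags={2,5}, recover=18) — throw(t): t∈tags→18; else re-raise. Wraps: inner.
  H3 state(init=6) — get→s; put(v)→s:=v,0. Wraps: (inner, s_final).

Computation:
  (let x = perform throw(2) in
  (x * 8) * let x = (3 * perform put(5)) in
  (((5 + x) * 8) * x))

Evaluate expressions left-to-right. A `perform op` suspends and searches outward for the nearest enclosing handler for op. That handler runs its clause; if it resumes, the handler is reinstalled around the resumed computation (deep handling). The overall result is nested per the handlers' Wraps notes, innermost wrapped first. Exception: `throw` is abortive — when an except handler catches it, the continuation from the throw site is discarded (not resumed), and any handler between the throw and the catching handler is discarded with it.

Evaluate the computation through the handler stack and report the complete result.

Answer: (18, 6)

Working:
throw(2) @ H0 re-raised
throw(2) @ H2 caught ⇒ 18
H3 returns (18, 6)
= (18, 6)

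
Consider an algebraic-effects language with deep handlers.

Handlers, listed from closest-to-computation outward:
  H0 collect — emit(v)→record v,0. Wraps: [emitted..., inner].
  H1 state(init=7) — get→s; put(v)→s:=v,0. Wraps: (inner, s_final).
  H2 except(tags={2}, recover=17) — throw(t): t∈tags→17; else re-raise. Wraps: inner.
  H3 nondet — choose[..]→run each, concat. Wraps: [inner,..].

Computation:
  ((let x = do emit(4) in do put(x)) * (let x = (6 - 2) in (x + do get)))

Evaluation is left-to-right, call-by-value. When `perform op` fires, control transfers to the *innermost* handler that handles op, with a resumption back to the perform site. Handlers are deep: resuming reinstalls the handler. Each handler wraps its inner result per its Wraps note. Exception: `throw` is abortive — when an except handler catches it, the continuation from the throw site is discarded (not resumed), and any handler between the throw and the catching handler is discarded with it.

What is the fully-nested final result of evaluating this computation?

Step-by-step:
emit(4) @ H0 ⇒ out+=4
put(0) @ H1 ⇒ s:=0
get @ H1 ⇒ 0
H0 returns [4, 0]
H1 returns ([4, 0], 0)
H2 returns ([4, 0], 0)
H3 returns [([4, 0], 0)]
= [([4, 0], 0)]

Answer: [([4, 0], 0)]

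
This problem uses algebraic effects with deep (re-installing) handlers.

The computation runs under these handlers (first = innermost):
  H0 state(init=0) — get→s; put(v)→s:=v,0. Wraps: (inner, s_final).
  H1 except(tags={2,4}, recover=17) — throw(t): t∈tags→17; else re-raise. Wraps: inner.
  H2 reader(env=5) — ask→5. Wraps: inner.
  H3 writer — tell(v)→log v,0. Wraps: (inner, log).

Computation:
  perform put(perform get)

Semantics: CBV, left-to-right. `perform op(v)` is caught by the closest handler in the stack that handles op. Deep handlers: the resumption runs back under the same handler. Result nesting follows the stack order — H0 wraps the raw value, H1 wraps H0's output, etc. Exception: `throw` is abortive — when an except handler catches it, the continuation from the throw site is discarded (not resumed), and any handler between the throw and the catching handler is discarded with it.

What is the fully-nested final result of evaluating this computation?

Working:
get @ H0 ⇒ 0
put(0) @ H0 ⇒ s:=0
H0 returns (0, 0)
H1 returns (0, 0)
H2 returns (0, 0)
H3 returns ((0, 0), ())
= ((0, 0), ())

Answer: ((0, 0), ())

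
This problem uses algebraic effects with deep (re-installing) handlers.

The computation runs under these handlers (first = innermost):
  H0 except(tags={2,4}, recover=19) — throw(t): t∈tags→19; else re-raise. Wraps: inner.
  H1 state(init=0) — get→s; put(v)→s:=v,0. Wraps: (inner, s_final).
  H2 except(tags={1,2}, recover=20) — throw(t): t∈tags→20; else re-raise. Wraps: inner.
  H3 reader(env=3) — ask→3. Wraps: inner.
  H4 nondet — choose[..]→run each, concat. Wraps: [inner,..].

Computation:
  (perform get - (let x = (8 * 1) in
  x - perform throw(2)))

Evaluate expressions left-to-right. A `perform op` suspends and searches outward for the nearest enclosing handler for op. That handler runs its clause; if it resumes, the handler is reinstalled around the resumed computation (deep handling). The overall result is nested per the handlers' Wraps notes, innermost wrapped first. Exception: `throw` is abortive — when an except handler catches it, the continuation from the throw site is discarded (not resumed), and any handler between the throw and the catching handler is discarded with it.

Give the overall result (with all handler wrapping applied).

Answer: [(19, 0)]

Step-by-step:
get @ H1 ⇒ 0
throw(2) @ H0 caught ⇒ 19
H1 returns (19, 0)
H2 returns (19, 0)
H3 returns (19, 0)
H4 returns [(19, 0)]
= [(19, 0)]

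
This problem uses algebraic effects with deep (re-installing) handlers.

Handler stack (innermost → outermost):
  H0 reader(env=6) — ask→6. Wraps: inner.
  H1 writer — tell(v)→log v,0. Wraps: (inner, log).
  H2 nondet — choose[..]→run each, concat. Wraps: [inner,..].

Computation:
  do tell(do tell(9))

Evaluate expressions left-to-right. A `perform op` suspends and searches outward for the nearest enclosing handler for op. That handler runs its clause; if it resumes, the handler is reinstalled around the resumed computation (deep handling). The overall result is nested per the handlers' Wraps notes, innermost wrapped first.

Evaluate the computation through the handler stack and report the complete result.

Evaluation trace:
tell(9) @ H1 ⇒ log+=9
tell(0) @ H1 ⇒ log+=0
H0 returns 0
H1 returns (0, (9, 0))
H2 returns [(0, (9, 0))]
= [(0, (9, 0))]

Answer: [(0, (9, 0))]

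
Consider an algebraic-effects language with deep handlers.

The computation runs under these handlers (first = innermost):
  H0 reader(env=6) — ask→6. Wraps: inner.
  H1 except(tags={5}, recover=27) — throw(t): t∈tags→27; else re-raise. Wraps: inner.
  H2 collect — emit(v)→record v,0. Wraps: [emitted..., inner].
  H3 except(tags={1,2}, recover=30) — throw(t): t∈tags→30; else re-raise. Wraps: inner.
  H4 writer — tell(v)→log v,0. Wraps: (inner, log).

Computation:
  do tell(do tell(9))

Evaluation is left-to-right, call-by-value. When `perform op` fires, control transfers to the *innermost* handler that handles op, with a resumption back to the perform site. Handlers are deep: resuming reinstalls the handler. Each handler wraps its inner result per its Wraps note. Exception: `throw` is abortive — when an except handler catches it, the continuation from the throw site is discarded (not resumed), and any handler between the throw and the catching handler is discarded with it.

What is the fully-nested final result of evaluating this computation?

Step-by-step:
tell(9) @ H4 ⇒ log+=9
tell(0) @ H4 ⇒ log+=0
H0 returns 0
H1 returns 0
H2 returns [0]
H3 returns [0]
H4 returns ([0], (9, 0))
= ([0], (9, 0))

Answer: ([0], (9, 0))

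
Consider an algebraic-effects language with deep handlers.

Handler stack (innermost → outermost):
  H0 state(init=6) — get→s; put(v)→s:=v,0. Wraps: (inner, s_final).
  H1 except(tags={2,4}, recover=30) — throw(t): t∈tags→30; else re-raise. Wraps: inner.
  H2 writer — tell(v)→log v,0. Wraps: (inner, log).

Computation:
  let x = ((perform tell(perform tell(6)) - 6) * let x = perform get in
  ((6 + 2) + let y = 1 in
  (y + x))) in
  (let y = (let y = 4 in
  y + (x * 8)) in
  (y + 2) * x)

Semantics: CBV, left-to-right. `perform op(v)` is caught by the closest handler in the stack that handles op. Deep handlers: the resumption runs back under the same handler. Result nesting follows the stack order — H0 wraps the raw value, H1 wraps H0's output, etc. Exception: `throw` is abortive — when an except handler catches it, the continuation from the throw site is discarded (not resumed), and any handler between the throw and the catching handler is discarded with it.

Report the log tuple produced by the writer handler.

Answer: (6, 0)

Evaluation trace:
tell(6) @ H2 ⇒ log+=6
tell(0) @ H2 ⇒ log+=0
get @ H0 ⇒ 6
H0 returns (64260, 6)
H1 returns (64260, 6)
H2 returns ((64260, 6), (6, 0))
= ((64260, 6), (6, 0))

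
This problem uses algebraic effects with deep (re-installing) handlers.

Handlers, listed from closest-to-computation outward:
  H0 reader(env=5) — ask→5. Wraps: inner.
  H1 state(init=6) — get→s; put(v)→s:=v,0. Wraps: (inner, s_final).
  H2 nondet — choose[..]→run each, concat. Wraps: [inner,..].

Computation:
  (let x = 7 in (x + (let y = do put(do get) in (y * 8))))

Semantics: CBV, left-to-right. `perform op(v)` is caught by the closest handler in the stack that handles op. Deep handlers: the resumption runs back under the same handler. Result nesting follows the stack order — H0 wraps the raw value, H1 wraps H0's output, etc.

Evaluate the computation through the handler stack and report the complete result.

Answer: [(7, 6)]

Step-by-step:
get @ H1 ⇒ 6
put(6) @ H1 ⇒ s:=6
H0 returns 7
H1 returns (7, 6)
H2 returns [(7, 6)]
= [(7, 6)]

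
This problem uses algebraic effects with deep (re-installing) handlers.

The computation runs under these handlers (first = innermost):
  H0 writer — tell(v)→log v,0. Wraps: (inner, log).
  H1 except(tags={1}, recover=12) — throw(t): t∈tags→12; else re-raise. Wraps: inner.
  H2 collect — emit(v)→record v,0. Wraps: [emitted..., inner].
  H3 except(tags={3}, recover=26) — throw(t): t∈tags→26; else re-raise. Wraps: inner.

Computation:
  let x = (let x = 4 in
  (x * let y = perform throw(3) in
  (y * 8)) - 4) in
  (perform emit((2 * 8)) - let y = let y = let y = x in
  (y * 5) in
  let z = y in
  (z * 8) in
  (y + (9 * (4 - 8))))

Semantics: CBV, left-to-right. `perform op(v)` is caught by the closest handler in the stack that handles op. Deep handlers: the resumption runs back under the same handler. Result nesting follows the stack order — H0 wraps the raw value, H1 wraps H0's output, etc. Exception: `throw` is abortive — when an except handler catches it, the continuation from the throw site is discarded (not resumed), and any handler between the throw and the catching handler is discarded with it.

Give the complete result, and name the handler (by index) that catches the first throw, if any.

Answer: 26 ; first throw caught by: H3

Working:
throw(3) @ H1 re-raised
throw(3) @ H3 caught ⇒ 26
= 26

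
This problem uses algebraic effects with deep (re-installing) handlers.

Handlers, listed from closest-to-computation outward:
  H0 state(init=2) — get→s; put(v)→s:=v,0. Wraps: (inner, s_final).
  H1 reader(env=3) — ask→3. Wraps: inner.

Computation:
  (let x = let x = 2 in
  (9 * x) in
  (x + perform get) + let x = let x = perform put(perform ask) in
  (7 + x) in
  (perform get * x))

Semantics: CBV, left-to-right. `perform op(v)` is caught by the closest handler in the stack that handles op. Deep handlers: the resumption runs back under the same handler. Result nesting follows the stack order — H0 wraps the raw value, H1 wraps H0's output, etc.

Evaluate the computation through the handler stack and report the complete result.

Answer: (41, 3)

Evaluation trace:
get @ H0 ⇒ 2
ask @ H1 ⇒ 3
put(3) @ H0 ⇒ s:=3
get @ H0 ⇒ 3
H0 returns (41, 3)
H1 returns (41, 3)
= (41, 3)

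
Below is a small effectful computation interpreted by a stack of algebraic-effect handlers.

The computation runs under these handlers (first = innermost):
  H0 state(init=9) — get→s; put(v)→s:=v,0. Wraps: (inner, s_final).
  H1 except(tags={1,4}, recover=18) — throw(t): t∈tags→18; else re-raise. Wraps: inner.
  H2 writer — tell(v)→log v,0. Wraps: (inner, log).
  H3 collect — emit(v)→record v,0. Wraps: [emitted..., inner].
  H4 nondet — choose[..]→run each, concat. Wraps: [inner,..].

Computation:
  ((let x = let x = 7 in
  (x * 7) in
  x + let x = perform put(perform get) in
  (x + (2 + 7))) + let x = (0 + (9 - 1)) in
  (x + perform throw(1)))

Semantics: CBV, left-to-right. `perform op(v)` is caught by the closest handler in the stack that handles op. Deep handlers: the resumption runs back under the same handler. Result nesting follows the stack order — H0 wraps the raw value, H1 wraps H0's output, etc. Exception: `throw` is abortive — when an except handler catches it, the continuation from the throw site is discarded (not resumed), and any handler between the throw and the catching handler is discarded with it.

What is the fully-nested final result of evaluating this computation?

Answer: [[(18, ())]]

Step-by-step:
get @ H0 ⇒ 9
put(9) @ H0 ⇒ s:=9
throw(1) @ H1 caught ⇒ 18
H2 returns (18, ())
H3 returns [(18, ())]
H4 returns [[(18, ())]]
= [[(18, ())]]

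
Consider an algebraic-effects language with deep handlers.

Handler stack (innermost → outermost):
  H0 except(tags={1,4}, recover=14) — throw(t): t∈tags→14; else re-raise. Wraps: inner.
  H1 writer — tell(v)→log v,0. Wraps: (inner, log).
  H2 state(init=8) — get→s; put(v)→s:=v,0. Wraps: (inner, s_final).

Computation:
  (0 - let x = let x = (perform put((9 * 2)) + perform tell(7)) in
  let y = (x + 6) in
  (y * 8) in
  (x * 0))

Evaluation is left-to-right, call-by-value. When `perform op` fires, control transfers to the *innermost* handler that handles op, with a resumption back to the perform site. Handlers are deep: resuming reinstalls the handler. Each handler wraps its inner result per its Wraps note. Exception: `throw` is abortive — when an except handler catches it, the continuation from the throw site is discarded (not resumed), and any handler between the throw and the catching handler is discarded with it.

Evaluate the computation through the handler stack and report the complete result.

Answer: ((0, (7)), 18)

Step-by-step:
put(18) @ H2 ⇒ s:=18
tell(7) @ H1 ⇒ log+=7
H0 returns 0
H1 returns (0, (7))
H2 returns ((0, (7)), 18)
= ((0, (7)), 18)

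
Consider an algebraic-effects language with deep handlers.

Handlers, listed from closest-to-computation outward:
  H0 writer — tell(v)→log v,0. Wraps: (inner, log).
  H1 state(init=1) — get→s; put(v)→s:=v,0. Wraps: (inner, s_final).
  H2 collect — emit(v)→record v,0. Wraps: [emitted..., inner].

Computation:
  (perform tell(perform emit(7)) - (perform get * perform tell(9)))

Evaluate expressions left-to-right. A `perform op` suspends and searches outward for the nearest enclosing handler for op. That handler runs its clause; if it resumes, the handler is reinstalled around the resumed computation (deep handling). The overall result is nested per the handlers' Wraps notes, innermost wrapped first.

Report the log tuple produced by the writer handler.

Answer: (0, 9)

Working:
emit(7) @ H2 ⇒ out+=7
tell(0) @ H0 ⇒ log+=0
get @ H1 ⇒ 1
tell(9) @ H0 ⇒ log+=9
H0 returns (0, (0, 9))
H1 returns ((0, (0, 9)), 1)
H2 returns [7, ((0, (0, 9)), 1)]
= [7, ((0, (0, 9)), 1)]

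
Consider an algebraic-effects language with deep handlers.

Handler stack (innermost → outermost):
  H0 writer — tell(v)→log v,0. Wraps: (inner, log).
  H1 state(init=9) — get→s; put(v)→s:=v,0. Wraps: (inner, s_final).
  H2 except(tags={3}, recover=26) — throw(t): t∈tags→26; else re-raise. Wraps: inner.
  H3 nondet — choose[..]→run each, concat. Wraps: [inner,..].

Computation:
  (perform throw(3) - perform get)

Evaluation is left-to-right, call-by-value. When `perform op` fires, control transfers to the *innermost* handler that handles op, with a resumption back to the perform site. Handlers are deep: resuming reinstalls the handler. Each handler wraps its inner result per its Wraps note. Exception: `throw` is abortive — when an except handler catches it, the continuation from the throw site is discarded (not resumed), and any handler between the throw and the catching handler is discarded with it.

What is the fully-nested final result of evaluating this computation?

Answer: [26]

Evaluation trace:
throw(3) @ H2 caught ⇒ 26
H3 returns [26]
= [26]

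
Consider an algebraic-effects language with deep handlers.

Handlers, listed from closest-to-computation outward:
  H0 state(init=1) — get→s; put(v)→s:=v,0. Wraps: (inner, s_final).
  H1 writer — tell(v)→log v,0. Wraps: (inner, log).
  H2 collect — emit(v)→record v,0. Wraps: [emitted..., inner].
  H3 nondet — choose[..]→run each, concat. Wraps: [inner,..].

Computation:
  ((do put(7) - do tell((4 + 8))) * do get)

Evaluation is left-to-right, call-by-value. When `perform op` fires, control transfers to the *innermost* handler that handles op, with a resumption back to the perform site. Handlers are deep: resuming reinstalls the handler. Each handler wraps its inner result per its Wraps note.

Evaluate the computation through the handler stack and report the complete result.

Answer: [[((0, 7), (12))]]

Step-by-step:
put(7) @ H0 ⇒ s:=7
tell(12) @ H1 ⇒ log+=12
get @ H0 ⇒ 7
H0 returns (0, 7)
H1 returns ((0, 7), (12))
H2 returns [((0, 7), (12))]
H3 returns [[((0, 7), (12))]]
= [[((0, 7), (12))]]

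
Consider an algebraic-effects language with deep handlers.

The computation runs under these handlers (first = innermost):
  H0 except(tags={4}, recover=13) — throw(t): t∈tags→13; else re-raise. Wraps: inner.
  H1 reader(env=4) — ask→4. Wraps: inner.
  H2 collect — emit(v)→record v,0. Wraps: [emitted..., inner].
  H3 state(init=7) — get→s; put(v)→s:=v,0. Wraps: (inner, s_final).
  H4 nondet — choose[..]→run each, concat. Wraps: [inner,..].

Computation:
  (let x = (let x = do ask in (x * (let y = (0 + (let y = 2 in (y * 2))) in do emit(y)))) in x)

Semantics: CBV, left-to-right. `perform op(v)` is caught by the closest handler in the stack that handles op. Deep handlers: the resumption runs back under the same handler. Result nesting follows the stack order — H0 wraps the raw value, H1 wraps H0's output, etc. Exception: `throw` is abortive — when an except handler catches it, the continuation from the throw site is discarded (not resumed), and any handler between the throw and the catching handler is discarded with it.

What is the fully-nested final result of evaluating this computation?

Answer: [([4, 0], 7)]

Working:
ask @ H1 ⇒ 4
emit(4) @ H2 ⇒ out+=4
H0 returns 0
H1 returns 0
H2 returns [4, 0]
H3 returns ([4, 0], 7)
H4 returns [([4, 0], 7)]
= [([4, 0], 7)]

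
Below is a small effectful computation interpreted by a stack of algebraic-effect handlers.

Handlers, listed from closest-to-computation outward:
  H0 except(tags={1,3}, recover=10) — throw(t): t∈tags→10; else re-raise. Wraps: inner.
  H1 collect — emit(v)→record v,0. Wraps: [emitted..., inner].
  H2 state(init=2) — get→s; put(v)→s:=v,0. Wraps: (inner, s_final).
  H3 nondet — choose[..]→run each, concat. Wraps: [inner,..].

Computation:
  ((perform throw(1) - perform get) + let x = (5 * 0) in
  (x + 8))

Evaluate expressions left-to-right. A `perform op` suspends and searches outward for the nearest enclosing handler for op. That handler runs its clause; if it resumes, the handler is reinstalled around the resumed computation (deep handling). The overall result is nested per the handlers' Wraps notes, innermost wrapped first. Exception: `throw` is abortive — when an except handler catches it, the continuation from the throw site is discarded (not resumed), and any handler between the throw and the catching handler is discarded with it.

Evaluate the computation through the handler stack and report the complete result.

Answer: [([10], 2)]

Step-by-step:
throw(1) @ H0 caught ⇒ 10
H1 returns [10]
H2 returns ([10], 2)
H3 returns [([10], 2)]
= [([10], 2)]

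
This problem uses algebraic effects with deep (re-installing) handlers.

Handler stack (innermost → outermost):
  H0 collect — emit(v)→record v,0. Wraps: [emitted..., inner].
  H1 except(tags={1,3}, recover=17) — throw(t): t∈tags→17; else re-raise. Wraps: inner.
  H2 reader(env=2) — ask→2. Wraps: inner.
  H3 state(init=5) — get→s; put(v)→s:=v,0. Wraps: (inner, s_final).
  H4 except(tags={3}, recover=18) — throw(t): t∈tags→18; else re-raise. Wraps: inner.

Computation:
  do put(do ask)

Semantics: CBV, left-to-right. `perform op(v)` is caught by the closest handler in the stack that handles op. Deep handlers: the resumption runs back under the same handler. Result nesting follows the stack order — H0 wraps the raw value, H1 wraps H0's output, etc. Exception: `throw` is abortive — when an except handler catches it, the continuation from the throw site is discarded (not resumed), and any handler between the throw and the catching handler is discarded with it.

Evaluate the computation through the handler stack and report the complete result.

Step-by-step:
ask @ H2 ⇒ 2
put(2) @ H3 ⇒ s:=2
H0 returns [0]
H1 returns [0]
H2 returns [0]
H3 returns ([0], 2)
H4 returns ([0], 2)
= ([0], 2)

Answer: ([0], 2)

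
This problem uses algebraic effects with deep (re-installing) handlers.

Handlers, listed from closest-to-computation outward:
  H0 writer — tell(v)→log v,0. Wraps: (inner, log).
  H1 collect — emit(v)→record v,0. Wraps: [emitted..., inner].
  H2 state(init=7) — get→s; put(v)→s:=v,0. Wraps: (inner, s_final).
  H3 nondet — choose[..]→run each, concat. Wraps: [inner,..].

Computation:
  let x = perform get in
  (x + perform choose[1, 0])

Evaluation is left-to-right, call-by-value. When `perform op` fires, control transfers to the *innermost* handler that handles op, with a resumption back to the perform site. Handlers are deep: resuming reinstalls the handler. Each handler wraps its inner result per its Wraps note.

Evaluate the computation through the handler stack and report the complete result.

Answer: [([(8, ())], 7), ([(7, ())], 7)]

Working:
get @ H2 ⇒ 7
choose[1, 0] @ H3
  branch[0] choose=1:
    H0 returns (8, ())
    H1 returns [(8, ())]
    H2 returns ([(8, ())], 7)
    H3 returns [([(8, ())], 7)]
  branch[1] choose=0:
    H0 returns (7, ())
    H1 returns [(7, ())]
    H2 returns ([(7, ())], 7)
    H3 returns [([(7, ())], 7)]
= [([(8, ())], 7), ([(7, ())], 7)]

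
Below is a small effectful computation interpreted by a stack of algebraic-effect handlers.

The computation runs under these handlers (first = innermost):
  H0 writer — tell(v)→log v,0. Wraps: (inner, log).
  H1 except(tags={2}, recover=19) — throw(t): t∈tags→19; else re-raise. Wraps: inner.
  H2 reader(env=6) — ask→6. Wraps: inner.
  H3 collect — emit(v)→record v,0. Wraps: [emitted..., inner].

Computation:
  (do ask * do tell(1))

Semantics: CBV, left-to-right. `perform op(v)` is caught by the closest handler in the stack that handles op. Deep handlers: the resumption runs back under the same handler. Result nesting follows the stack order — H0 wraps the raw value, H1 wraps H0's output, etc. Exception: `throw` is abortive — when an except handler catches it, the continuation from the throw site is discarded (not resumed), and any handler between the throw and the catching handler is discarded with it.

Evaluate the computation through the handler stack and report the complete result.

Step-by-step:
ask @ H2 ⇒ 6
tell(1) @ H0 ⇒ log+=1
H0 returns (0, (1))
H1 returns (0, (1))
H2 returns (0, (1))
H3 returns [(0, (1))]
= [(0, (1))]

Answer: [(0, (1))]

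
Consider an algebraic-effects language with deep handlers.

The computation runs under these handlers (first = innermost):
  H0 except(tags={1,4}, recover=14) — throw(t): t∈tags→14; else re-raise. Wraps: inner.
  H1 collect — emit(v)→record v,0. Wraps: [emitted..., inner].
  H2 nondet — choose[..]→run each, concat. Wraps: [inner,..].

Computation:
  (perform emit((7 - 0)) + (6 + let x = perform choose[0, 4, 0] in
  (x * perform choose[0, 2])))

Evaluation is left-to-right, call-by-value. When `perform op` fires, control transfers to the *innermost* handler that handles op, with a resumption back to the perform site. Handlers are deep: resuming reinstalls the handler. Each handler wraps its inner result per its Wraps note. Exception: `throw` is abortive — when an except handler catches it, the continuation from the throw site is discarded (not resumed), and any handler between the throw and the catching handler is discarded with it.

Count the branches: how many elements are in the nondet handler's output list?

Answer: 6

Evaluation trace:
emit(7) @ H1 ⇒ out+=7
choose[0, 4, 0] @ H2
  branch[0] choose=0:
    choose[0, 2] @ H2
      branch[0] choose=0:
        H0 returns 6
        H1 returns [7, 6]
        H2 returns [[7, 6]]
      branch[1] choose=2:
        H0 returns 6
        H1 returns [7, 6]
        H2 returns [[7, 6]]
  branch[1] choose=4:
    choose[0, 2] @ H2
      branch[0] choose=0:
        H0 returns 6
        H1 returns [7, 6]
        H2 returns [[7, 6]]
      branch[1] choose=2:
        H0 returns 14
        H1 returns [7, 14]
        H2 returns [[7, 14]]
  branch[2] choose=0:
    choose[0, 2] @ H2
      branch[0] choose=0:
        H0 returns 6
        H1 returns [7, 6]
        H2 returns [[7, 6]]
      branch[1] choose=2:
        H0 returns 6
        H1 returns [7, 6]
        H2 returns [[7, 6]]
= [[7, 6], [7, 6], [7, 6], [7, 14], [7, 6], [7, 6]]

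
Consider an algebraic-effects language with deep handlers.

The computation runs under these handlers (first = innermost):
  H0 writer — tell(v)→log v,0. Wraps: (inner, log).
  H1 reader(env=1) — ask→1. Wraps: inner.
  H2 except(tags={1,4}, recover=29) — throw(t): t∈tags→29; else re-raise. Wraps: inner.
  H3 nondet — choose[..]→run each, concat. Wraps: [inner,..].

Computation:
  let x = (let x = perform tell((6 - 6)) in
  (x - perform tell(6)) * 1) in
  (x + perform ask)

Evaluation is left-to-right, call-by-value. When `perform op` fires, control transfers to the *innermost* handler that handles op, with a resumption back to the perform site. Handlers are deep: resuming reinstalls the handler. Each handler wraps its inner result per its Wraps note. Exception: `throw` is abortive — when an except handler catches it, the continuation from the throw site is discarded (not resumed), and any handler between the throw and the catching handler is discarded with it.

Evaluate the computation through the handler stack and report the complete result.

Working:
tell(0) @ H0 ⇒ log+=0
tell(6) @ H0 ⇒ log+=6
ask @ H1 ⇒ 1
H0 returns (1, (0, 6))
H1 returns (1, (0, 6))
H2 returns (1, (0, 6))
H3 returns [(1, (0, 6))]
= [(1, (0, 6))]

Answer: [(1, (0, 6))]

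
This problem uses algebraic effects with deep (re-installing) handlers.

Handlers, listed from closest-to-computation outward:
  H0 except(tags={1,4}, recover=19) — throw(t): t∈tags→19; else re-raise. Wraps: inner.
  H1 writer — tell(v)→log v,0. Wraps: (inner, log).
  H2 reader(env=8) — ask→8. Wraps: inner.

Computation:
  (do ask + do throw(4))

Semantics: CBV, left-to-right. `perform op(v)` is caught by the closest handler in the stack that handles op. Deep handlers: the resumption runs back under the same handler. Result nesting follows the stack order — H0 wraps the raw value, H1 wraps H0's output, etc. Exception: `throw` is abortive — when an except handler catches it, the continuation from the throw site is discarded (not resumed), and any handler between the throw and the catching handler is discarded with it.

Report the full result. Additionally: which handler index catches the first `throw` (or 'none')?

Step-by-step:
ask @ H2 ⇒ 8
throw(4) @ H0 caught ⇒ 19
H1 returns (19, ())
H2 returns (19, ())
= (19, ())

Answer: (19, ()) ; first throw caught by: H0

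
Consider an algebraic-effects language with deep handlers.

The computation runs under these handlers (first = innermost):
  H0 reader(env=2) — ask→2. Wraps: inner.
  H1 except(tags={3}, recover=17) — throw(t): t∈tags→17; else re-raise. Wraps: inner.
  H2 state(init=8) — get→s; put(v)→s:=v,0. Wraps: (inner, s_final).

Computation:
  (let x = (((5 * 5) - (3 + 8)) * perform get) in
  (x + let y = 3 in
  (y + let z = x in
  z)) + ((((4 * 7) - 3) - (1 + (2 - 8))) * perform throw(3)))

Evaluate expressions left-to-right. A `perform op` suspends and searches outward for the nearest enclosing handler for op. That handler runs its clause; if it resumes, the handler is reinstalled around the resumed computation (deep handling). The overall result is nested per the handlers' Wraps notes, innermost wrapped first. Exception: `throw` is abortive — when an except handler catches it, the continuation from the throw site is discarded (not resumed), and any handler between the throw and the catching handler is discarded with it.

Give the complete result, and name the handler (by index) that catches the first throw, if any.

Answer: (17, 8) ; first throw caught by: H1

Step-by-step:
get @ H2 ⇒ 8
throw(3) @ H1 caught ⇒ 17
H2 returns (17, 8)
= (17, 8)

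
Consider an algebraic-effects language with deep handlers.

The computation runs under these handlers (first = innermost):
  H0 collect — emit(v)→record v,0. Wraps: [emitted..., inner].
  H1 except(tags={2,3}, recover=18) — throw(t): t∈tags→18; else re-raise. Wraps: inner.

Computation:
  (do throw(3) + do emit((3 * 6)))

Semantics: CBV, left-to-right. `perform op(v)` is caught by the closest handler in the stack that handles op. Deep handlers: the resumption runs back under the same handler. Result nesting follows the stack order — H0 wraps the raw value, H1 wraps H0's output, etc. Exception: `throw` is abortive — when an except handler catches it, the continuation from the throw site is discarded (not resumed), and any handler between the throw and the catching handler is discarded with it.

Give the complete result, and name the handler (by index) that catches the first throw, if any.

Step-by-step:
throw(3) @ H1 caught ⇒ 18
= 18

Answer: 18 ; first throw caught by: H1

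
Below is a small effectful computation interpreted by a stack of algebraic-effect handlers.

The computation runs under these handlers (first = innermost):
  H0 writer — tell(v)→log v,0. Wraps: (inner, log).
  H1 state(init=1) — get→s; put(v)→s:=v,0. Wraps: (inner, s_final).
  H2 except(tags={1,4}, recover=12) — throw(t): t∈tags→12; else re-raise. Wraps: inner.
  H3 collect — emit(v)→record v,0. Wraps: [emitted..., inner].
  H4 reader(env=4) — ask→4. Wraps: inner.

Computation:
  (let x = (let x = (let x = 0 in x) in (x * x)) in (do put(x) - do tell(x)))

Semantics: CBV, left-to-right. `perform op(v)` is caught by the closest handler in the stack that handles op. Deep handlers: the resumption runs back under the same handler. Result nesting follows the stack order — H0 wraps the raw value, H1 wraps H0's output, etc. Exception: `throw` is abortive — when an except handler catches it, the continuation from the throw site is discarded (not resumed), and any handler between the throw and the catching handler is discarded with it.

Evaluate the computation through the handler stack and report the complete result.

Working:
put(0) @ H1 ⇒ s:=0
tell(0) @ H0 ⇒ log+=0
H0 returns (0, (0))
H1 returns ((0, (0)), 0)
H2 returns ((0, (0)), 0)
H3 returns [((0, (0)), 0)]
H4 returns [((0, (0)), 0)]
= [((0, (0)), 0)]

Answer: [((0, (0)), 0)]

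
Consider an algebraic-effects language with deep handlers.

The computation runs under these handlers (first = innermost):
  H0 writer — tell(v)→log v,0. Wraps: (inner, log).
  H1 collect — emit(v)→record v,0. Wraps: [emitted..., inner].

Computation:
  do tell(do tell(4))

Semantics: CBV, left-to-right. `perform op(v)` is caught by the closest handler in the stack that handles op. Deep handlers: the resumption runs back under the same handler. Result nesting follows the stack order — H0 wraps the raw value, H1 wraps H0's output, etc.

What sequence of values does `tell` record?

Evaluation trace:
tell(4) @ H0 ⇒ log+=4
tell(0) @ H0 ⇒ log+=0
H0 returns (0, (4, 0))
H1 returns [(0, (4, 0))]
= [(0, (4, 0))]

Answer: (4, 0)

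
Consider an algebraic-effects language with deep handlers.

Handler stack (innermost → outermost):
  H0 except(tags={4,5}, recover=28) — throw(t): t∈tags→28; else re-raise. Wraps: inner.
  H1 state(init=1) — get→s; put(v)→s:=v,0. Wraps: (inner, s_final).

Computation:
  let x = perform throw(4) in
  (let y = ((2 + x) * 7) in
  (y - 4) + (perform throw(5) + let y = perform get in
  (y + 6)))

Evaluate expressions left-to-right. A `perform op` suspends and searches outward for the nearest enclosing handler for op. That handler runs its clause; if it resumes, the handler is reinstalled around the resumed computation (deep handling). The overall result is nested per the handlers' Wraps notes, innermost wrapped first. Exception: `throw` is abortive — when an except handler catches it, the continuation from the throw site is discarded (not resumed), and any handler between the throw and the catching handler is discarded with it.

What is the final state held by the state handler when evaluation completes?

Step-by-step:
throw(4) @ H0 caught ⇒ 28
H1 returns (28, 1)
= (28, 1)

Answer: 1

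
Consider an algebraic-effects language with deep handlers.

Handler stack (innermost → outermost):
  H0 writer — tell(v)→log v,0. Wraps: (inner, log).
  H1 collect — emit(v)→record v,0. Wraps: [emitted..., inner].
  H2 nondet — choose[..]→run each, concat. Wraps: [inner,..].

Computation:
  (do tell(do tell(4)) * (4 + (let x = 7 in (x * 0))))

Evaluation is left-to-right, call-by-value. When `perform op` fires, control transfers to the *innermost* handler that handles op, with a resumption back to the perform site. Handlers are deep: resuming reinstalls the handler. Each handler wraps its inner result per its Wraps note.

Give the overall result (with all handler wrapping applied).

Answer: [[(0, (4, 0))]]

Evaluation trace:
tell(4) @ H0 ⇒ log+=4
tell(0) @ H0 ⇒ log+=0
H0 returns (0, (4, 0))
H1 returns [(0, (4, 0))]
H2 returns [[(0, (4, 0))]]
= [[(0, (4, 0))]]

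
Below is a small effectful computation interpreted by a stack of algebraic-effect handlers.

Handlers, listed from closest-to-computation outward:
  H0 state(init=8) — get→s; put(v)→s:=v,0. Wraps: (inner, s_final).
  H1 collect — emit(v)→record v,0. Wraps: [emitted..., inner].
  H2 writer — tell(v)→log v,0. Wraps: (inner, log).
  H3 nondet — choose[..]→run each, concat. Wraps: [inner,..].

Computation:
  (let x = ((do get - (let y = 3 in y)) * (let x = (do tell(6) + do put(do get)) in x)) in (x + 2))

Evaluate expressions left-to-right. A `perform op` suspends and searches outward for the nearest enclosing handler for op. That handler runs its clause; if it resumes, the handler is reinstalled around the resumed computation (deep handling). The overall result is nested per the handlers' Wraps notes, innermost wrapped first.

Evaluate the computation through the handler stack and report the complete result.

Step-by-step:
get @ H0 ⇒ 8
tell(6) @ H2 ⇒ log+=6
get @ H0 ⇒ 8
put(8) @ H0 ⇒ s:=8
H0 returns (2, 8)
H1 returns [(2, 8)]
H2 returns ([(2, 8)], (6))
H3 returns [([(2, 8)], (6))]
= [([(2, 8)], (6))]

Answer: [([(2, 8)], (6))]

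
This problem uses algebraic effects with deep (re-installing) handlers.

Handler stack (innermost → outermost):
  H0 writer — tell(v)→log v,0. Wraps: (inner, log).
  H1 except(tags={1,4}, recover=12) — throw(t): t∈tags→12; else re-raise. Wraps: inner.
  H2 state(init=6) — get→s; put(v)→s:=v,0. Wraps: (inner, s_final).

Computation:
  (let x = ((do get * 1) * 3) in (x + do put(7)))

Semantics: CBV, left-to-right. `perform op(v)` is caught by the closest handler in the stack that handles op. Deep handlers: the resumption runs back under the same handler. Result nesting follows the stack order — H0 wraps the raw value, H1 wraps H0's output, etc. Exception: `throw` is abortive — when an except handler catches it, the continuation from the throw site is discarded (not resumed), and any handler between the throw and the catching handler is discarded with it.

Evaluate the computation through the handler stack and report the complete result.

Step-by-step:
get @ H2 ⇒ 6
put(7) @ H2 ⇒ s:=7
H0 returns (18, ())
H1 returns (18, ())
H2 returns ((18, ()), 7)
= ((18, ()), 7)

Answer: ((18, ()), 7)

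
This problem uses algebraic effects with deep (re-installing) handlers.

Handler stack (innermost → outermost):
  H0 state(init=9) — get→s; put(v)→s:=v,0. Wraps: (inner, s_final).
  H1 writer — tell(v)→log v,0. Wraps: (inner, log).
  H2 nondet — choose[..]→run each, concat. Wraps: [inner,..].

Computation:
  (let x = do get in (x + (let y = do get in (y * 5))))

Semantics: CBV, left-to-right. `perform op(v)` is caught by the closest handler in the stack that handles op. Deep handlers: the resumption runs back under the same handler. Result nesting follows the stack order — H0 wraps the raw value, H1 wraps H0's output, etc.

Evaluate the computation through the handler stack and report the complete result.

Step-by-step:
get @ H0 ⇒ 9
get @ H0 ⇒ 9
H0 returns (54, 9)
H1 returns ((54, 9), ())
H2 returns [((54, 9), ())]
= [((54, 9), ())]

Answer: [((54, 9), ())]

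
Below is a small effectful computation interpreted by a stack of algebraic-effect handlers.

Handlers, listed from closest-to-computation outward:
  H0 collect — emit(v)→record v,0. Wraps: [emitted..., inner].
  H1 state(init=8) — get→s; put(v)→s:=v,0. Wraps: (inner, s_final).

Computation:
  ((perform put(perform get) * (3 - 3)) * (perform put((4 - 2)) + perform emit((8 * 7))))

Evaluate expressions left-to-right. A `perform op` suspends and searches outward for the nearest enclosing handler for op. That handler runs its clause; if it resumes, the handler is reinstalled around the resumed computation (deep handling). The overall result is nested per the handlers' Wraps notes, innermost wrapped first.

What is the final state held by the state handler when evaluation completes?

Answer: 2

Step-by-step:
get @ H1 ⇒ 8
put(8) @ H1 ⇒ s:=8
put(2) @ H1 ⇒ s:=2
emit(56) @ H0 ⇒ out+=56
H0 returns [56, 0]
H1 returns ([56, 0], 2)
= ([56, 0], 2)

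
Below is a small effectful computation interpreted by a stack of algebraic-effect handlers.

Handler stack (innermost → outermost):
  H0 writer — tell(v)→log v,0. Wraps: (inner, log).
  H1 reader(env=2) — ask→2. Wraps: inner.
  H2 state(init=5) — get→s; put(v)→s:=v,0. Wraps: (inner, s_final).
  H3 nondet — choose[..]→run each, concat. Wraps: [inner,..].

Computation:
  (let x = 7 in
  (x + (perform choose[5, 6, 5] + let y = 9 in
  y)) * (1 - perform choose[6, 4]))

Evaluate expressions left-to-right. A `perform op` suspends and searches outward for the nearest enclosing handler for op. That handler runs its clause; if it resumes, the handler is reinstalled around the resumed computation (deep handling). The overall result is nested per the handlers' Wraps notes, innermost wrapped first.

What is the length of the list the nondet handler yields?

Working:
choose[5, 6, 5] @ H3
  branch[0] choose=5:
    choose[6, 4] @ H3
      branch[0] choose=6:
        H0 returns (-105, ())
        H1 returns (-105, ())
        H2 returns ((-105, ()), 5)
        H3 returns [((-105, ()), 5)]
      branch[1] choose=4:
        H0 returns (-63, ())
        H1 returns (-63, ())
        H2 returns ((-63, ()), 5)
        H3 returns [((-63, ()), 5)]
  branch[1] choose=6:
    choose[6, 4] @ H3
      branch[0] choose=6:
        H0 returns (-110, ())
        H1 returns (-110, ())
        H2 returns ((-110, ()), 5)
        H3 returns [((-110, ()), 5)]
      branch[1] choose=4:
        H0 returns (-66, ())
        H1 returns (-66, ())
        H2 returns ((-66, ()), 5)
        H3 returns [((-66, ()), 5)]
  branch[2] choose=5:
    choose[6, 4] @ H3
      branch[0] choose=6:
        H0 returns (-105, ())
        H1 returns (-105, ())
        H2 returns ((-105, ()), 5)
        H3 returns [((-105, ()), 5)]
      branch[1] choose=4:
        H0 returns (-63, ())
        H1 returns (-63, ())
        H2 returns ((-63, ()), 5)
        H3 returns [((-63, ()), 5)]
= [((-105, ()), 5), ((-63, ()), 5), ((-110, ()), 5), ((-66, ()), 5), ((-105, ()), 5), ((-63, ()), 5)]

Answer: 6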